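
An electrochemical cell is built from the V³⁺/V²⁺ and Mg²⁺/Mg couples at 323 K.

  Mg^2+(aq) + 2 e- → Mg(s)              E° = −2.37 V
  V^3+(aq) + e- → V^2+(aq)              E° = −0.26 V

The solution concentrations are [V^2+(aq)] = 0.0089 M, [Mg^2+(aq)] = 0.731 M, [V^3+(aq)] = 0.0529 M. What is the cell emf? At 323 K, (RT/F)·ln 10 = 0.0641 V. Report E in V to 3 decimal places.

+2.164 V

V³⁺/V²⁺ is reduced (cathode, E° = −0.26 V) and Mg²⁺/Mg is oxidized (anode).
E°cell = −0.26 − (−2.37) = +2.11 V, with n = 2 electrons transferred.
For the overall reaction 2 V^3+(aq) + Mg(s) → 2 V^2+(aq) + Mg^2+(aq), Q = ([V^2+(aq)]^2·[Mg^2+(aq)]) / [V^3+(aq)]^2 = 0.0207, giving log Q = −1.684.
By the Nernst equation, E = +2.11 − (0.0641/2)·(−1.684) = +2.164 V.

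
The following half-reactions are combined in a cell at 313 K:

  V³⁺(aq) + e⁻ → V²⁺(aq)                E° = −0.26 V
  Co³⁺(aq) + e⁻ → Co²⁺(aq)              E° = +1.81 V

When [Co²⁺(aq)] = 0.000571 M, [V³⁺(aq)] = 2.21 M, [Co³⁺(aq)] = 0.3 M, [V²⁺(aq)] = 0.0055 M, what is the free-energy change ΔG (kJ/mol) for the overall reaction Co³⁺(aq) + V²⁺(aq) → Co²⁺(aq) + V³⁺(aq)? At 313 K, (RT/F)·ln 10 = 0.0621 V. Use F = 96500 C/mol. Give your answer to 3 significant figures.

−200 kJ/mol

The standard cell potential is +1.81 − (−0.26) = +2.07 V, with n = 1 electron in the balanced equation.
Here Q = ([Co²⁺(aq)]·[V³⁺(aq)]) / ([Co³⁺(aq)]·[V²⁺(aq)]) = 0.765 (log Q = −0.116), giving E = +2.07 − (0.0621/1)·(−0.116) = +2.0772 V.
Then ΔG = −nFE = −1 × 96500 × +2.0772 J/mol = −200 kJ/mol.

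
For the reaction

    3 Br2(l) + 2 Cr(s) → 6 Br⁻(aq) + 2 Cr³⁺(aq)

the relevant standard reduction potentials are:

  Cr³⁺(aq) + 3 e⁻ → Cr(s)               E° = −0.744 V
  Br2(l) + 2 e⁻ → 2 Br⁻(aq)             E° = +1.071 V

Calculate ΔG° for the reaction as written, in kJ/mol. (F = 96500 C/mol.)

In the reaction as written Br2(l) is reduced, so the Br₂/Br⁻ couple is the cathode and Cr³⁺/Cr is the anode.
E°cell = +1.071 − (−0.744) = +1.815 V; balancing electrons gives n = 6.
ΔG° = −nFE°cell = −(6)(96500)(+1.815) J/mol = −1051 kJ/mol.

−1051 kJ/mol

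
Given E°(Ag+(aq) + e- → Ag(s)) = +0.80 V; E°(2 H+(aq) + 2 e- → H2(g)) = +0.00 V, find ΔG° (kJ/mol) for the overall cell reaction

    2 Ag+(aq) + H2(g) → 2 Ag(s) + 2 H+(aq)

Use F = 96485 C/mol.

In the reaction as written Ag+(aq) is reduced, so the Ag⁺/Ag couple is the cathode and 2H⁺/H₂ is the anode.
E°cell = +0.80 − (+0.00) = +0.80 V; balancing electrons gives n = 2.
ΔG° = −nFE°cell = −(2)(96485)(+0.80) J/mol = −154 kJ/mol.

−154 kJ/mol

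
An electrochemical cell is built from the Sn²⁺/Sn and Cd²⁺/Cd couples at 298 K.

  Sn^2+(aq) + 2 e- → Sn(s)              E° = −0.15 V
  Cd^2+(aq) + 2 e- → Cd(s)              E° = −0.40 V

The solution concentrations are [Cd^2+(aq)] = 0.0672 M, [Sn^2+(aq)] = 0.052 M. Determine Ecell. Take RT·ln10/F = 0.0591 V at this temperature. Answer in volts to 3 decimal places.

+0.247 V

The Sn²⁺/Sn couple has the more positive E°, so it is the cathode; Cd²⁺/Cd is the anode.
E°cell = −0.15 − (−0.40) = +0.25 V, with n = 2 electrons transferred.
For the overall reaction Sn^2+(aq) + Cd(s) → Sn(s) + Cd^2+(aq), Q = [Cd^2+(aq)] / [Sn^2+(aq)] = 1.29, giving log Q = 0.111.
By the Nernst equation, E = +0.25 − (0.0591/2)·(0.111) = +0.247 V.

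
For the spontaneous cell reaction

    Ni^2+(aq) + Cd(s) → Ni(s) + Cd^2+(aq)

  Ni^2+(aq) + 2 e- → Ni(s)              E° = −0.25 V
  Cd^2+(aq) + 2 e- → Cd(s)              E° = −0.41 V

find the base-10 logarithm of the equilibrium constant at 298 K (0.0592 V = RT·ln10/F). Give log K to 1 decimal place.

The Ni²⁺/Ni couple is reduced (cathode); E°cell = −0.25 − (−0.41) = +0.16 V with n = 2.
At equilibrium E = 0, so log K = nE°cell / 0.0592 = (2)(+0.16) / 0.0592 = 5.4.

log K = 5.4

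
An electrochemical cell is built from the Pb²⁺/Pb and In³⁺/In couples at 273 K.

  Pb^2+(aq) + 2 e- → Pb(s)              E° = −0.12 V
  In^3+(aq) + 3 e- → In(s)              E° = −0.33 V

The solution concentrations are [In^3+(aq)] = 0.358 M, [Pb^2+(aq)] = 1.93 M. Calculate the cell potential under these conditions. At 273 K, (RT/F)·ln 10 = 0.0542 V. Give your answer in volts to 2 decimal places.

Pb²⁺/Pb is reduced (cathode, E° = −0.12 V) and In³⁺/In is oxidized (anode).
E°cell = E°cat − E°an = −0.12 − (−0.33) = +0.21 V; n = 6.
For the overall reaction 3 Pb^2+(aq) + 2 In(s) → 3 Pb(s) + 2 In^3+(aq), Q = [In^3+(aq)]^2 / [Pb^2+(aq)]^3 = 0.0178, giving log Q = −1.749.
By the Nernst equation, E = +0.21 − (0.0542/6)·(−1.749) = +0.23 V.

+0.23 V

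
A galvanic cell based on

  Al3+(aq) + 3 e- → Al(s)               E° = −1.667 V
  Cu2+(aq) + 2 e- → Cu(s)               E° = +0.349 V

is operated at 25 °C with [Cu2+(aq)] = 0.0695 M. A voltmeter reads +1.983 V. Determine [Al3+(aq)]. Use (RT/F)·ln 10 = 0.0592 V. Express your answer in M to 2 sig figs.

0.86 M

Cu²⁺/Cu is the cathode (higher E°); E°cell = +0.349 − (−1.667) = +2.016 V with n = 6.
Rearranging E = E° − (0.0592/n)·log Q gives log Q = 6(+2.016 − (+1.983))/0.0592 = 3.345.
Balancing electrons gives 3 Cu2+(aq) + 2 Al(s) → 3 Cu(s) + 2 Al3+(aq); thus Q = [Al3+(aq)]^2 / [Cu2+(aq)]^3.
Substituting the known concentrations and solving, log [Al3+(aq)] = −0.065 and [Al3+(aq)] = 0.86 M.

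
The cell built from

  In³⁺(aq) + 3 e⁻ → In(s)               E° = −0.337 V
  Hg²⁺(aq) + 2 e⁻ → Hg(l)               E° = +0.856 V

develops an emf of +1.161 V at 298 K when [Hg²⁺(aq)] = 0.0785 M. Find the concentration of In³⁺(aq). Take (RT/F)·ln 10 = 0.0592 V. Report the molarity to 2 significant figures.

0.92 M

With Hg²⁺/Hg at the cathode and In³⁺/In at the anode, E°cell = +0.856 − (−0.337) = +1.193 V (n = 6).
From the Nernst equation, log Q = n(E° − E)/0.0592 = 6·(+1.193 − (+1.161))/0.0592 = 3.243.
The balanced reaction is 3 Hg²⁺(aq) + 2 In(s) → 3 Hg(l) + 2 In³⁺(aq), so Q = [In³⁺(aq)]^2 / [Hg²⁺(aq)]^3.
Substituting the known concentrations and solving, log [In³⁺(aq)] = −0.036 and [In³⁺(aq)] = 0.92 M.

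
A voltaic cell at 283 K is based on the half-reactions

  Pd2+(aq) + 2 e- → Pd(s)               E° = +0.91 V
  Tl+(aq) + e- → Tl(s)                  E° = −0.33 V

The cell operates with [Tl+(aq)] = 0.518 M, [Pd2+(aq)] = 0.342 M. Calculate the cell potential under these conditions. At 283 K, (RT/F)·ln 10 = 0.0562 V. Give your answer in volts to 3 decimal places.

+1.243 V

Pd²⁺/Pd is reduced (cathode, E° = +0.91 V) and Tl⁺/Tl is oxidized (anode).
E°cell = +0.91 − (−0.33) = +1.24 V, with n = 2 electrons transferred.
The balanced reaction is Pd2+(aq) + 2 Tl(s) → Pd(s) + 2 Tl+(aq), so Q = [Tl+(aq)]^2 / [Pd2+(aq)] = 0.785 and log Q = −0.105.
E = E° − (0.0562/n)·log Q = +1.24 − (0.0562/2)(−0.105) = +1.243 V.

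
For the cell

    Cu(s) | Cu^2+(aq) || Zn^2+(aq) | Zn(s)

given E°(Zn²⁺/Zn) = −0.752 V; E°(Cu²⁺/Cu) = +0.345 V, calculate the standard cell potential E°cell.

−1.097 V

By convention the left-hand electrode in cell notation is the anode (oxidation) and the right-hand electrode is the cathode (reduction).
E°cell = E°(right) − E°(left) = −0.752 − (+0.345) = −1.097 V.
The negative sign shows that, as written, the cell would require an external voltage to drive the reaction.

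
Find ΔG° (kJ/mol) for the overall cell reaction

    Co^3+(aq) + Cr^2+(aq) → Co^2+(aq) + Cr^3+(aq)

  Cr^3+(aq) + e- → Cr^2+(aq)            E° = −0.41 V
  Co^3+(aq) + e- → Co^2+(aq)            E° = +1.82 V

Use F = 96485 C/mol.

−215 kJ/mol

In the reaction as written Co^3+(aq) is reduced, so the Co³⁺/Co²⁺ couple is the cathode and Cr³⁺/Cr²⁺ is the anode.
E°cell = +1.82 − (−0.41) = +2.23 V; balancing electrons gives n = 1.
ΔG° = −nFE°cell = −(1)(96485)(+2.23) J/mol = −215 kJ/mol.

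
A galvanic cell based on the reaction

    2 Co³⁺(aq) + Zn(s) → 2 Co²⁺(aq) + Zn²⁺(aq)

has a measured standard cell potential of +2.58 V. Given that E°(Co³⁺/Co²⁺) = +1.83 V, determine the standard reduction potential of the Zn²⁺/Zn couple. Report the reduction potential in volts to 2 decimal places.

In the reaction as written the Co³⁺/Co²⁺ couple is reduced (cathode) and Zn²⁺/Zn is oxidized (anode), so E°cell = E°(Co³⁺/Co²⁺) − E°(Zn²⁺/Zn).
E°(Zn²⁺/Zn) = E°(cathode) − E°cell = +1.83 − (+2.58) = −0.75 V.

−0.75 V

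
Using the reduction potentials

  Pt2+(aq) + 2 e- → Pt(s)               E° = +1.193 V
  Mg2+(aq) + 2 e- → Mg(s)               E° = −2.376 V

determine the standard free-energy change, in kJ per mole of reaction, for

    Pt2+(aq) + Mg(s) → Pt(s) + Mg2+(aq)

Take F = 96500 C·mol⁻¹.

−689 kJ/mol

In the reaction as written Pt2+(aq) is reduced, so the Pt²⁺/Pt couple is the cathode and Mg²⁺/Mg is the anode.
E°cell = +1.193 − (−2.376) = +3.569 V; balancing electrons gives n = 2.
ΔG° = −nFE°cell = −(2)(96500)(+3.569) J/mol = −689 kJ/mol.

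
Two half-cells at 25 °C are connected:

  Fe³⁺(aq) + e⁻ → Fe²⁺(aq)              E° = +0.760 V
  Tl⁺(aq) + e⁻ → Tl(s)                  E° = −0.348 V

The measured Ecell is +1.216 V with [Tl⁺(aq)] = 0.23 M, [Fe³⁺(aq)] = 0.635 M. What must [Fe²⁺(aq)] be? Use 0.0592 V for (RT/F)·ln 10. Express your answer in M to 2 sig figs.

0.041 M

With Fe³⁺/Fe²⁺ at the cathode and Tl⁺/Tl at the anode, E°cell = +0.760 − (−0.348) = +1.108 V (n = 1).
From the Nernst equation, log Q = n(E° − E)/0.0592 = 1·(+1.108 − (+1.216))/0.0592 = −1.824.
For Fe³⁺(aq) + Tl(s) → Fe²⁺(aq) + Tl⁺(aq), the reaction quotient is Q = ([Fe²⁺(aq)]·[Tl⁺(aq)]) / [Fe³⁺(aq)].
Isolating [Fe²⁺(aq)] in Q = 10^{−1.824} yields log [Fe²⁺(aq)] = −1.383, i.e. 0.041 M.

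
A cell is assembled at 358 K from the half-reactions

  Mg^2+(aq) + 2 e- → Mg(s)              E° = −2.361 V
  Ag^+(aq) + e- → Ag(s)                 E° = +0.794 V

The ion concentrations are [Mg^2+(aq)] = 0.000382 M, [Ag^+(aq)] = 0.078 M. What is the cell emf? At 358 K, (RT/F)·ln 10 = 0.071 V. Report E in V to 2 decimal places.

+3.20 V

The Ag⁺/Ag couple has the more positive E°, so it is the cathode; Mg²⁺/Mg is the anode.
The standard potential is +0.794 − (−2.361) = +3.155 V and the balanced reaction transfers n = 2 electrons.
The balanced reaction is 2 Ag^+(aq) + Mg(s) → 2 Ag(s) + Mg^2+(aq), so Q = [Mg^2+(aq)] / [Ag^+(aq)]^2 = 0.0628 and log Q = −1.202.
By the Nernst equation, E = +3.155 − (0.071/2)·(−1.202) = +3.20 V.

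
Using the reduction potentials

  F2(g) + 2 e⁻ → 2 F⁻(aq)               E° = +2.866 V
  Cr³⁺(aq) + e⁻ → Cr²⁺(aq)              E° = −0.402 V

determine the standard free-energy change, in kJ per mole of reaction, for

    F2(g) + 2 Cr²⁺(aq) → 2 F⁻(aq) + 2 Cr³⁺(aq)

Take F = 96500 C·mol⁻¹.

−631 kJ/mol

In the reaction as written F2(g) is reduced, so the F₂/F⁻ couple is the cathode and Cr³⁺/Cr²⁺ is the anode.
E°cell = +2.866 − (−0.402) = +3.268 V; balancing electrons gives n = 2.
ΔG° = −nFE°cell = −(2)(96500)(+3.268) J/mol = −631 kJ/mol.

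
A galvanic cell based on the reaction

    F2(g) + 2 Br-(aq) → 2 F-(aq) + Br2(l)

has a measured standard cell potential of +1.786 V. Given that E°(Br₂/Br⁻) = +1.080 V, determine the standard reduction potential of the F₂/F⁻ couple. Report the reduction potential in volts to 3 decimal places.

In the reaction as written the F₂/F⁻ couple is reduced (cathode) and Br₂/Br⁻ is oxidized (anode), so E°cell = E°(F₂/F⁻) − E°(Br₂/Br⁻).
E°(F₂/F⁻) = E°cell + E°(anode) = +1.786 + (+1.080) = +2.866 V.

+2.866 V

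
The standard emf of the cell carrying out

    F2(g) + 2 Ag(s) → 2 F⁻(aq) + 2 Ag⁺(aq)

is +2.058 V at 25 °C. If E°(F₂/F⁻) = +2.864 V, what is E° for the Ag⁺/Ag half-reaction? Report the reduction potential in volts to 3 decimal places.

In the reaction as written the F₂/F⁻ couple is reduced (cathode) and Ag⁺/Ag is oxidized (anode), so E°cell = E°(F₂/F⁻) − E°(Ag⁺/Ag).
E°(Ag⁺/Ag) = E°(cathode) − E°cell = +2.864 − (+2.058) = +0.806 V.

+0.806 V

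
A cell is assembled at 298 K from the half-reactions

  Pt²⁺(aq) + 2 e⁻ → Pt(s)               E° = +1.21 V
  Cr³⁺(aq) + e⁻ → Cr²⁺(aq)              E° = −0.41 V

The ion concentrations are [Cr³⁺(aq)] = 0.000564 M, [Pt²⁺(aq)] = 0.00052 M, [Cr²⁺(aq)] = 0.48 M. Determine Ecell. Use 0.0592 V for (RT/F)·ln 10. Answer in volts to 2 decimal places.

Pt²⁺/Pt is reduced (cathode, E° = +1.21 V) and Cr³⁺/Cr²⁺ is oxidized (anode).
The standard potential is +1.21 − (−0.41) = +1.62 V and the balanced reaction transfers n = 2 electrons.
Balancing gives Pt²⁺(aq) + 2 Cr²⁺(aq) → Pt(s) + 2 Cr³⁺(aq); hence Q = [Cr³⁺(aq)]^2 / ([Pt²⁺(aq)]·[Cr²⁺(aq)]^2) = 0.00266 (log Q = −2.576).
By the Nernst equation, E = +1.62 − (0.0592/2)·(−2.576) = +1.70 V.

+1.70 V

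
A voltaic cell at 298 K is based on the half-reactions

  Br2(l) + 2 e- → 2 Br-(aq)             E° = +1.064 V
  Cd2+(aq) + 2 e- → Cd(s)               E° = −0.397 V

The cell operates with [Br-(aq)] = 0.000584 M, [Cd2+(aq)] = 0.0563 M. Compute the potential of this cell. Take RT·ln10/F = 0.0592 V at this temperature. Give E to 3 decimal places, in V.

The Br₂/Br⁻ couple has the more positive E°, so it is the cathode; Cd²⁺/Cd is the anode.
The standard potential is +1.064 − (−0.397) = +1.461 V and the balanced reaction transfers n = 2 electrons.
The balanced reaction is Br2(l) + Cd(s) → 2 Br-(aq) + Cd2+(aq), so Q = [Br-(aq)]^2·[Cd2+(aq)] = 1.92×10^−8 and log Q = −7.717.
By the Nernst equation, E = +1.461 − (0.0592/2)·(−7.717) = +1.689 V.

+1.689 V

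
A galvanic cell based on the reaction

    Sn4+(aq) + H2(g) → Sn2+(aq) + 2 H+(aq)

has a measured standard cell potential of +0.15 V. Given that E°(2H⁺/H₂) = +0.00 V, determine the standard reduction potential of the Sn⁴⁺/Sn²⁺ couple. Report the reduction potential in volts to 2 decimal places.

In the reaction as written the Sn⁴⁺/Sn²⁺ couple is reduced (cathode) and 2H⁺/H₂ is oxidized (anode), so E°cell = E°(Sn⁴⁺/Sn²⁺) − E°(2H⁺/H₂).
E°(Sn⁴⁺/Sn²⁺) = E°cell + E°(anode) = +0.15 + (+0.00) = +0.15 V.

+0.15 V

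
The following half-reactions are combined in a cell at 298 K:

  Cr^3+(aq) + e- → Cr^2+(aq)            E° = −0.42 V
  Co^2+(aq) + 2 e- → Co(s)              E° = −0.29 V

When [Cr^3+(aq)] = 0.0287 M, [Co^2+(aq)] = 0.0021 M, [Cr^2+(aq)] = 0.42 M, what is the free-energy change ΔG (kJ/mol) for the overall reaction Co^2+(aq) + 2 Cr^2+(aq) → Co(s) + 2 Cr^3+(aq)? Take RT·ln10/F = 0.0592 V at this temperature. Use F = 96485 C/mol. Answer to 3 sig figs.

−23.1 kJ/mol

With Co²⁺/Co reduced at the cathode, E°cell = −0.29 − (−0.42) = +0.13 V and n = 2.
The reaction quotient is [Cr^3+(aq)]^2 / ([Co^2+(aq)]·[Cr^2+(aq)]^2) = 2.22; by Nernst, E = +0.13 − (0.0592/2)(0.347) = +0.1197 V.
Finally ΔG = −nFE = −(2)(96485 C/mol)(+0.1197 V) = −23.1 kJ/mol.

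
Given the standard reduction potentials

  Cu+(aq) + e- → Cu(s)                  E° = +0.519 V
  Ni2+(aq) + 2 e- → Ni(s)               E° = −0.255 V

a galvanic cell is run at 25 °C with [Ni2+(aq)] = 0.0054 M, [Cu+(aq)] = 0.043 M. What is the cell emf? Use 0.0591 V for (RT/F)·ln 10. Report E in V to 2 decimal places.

+0.76 V

Since E°(Cu⁺/Cu) > E°(Ni²⁺/Ni), Cu⁺/Cu serves as the cathode.
The standard potential is +0.519 − (−0.255) = +0.774 V and the balanced reaction transfers n = 2 electrons.
For the overall reaction 2 Cu+(aq) + Ni(s) → 2 Cu(s) + Ni2+(aq), Q = [Ni2+(aq)] / [Cu+(aq)]^2 = 2.92, giving log Q = 0.465.
By the Nernst equation, E = +0.774 − (0.0591/2)·(0.465) = +0.76 V.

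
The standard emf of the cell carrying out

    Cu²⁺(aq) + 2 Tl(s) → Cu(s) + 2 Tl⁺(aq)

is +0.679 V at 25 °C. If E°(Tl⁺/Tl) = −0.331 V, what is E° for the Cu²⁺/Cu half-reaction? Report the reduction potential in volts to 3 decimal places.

+0.348 V

In the reaction as written the Cu²⁺/Cu couple is reduced (cathode) and Tl⁺/Tl is oxidized (anode), so E°cell = E°(Cu²⁺/Cu) − E°(Tl⁺/Tl).
E°(Cu²⁺/Cu) = E°cell + E°(anode) = +0.679 + (−0.331) = +0.348 V.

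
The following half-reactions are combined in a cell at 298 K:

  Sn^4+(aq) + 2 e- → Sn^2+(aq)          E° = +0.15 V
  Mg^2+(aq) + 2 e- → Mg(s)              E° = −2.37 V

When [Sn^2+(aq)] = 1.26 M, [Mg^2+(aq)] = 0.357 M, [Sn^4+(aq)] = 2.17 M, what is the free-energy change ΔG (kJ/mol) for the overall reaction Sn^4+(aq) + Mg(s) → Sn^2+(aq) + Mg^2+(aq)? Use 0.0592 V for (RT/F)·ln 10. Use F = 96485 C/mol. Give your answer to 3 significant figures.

−490 kJ/mol

The standard cell potential is +0.15 − (−2.37) = +2.52 V, with n = 2 electrons in the balanced equation.
The reaction quotient is ([Sn^2+(aq)]·[Mg^2+(aq)]) / [Sn^4+(aq)] = 0.207; by Nernst, E = +2.52 − (0.0592/2)(−0.683) = +2.5402 V.
Then ΔG = −nFE = −2 × 96485 × +2.5402 J/mol = −490 kJ/mol.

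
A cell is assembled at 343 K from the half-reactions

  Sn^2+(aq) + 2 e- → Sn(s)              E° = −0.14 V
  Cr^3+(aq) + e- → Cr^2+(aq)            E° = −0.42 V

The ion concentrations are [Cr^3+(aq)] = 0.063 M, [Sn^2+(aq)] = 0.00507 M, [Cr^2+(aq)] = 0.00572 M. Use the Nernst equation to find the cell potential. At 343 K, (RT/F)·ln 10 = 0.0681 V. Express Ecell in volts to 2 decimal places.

+0.13 V

The Sn²⁺/Sn couple has the more positive E°, so it is the cathode; Cr³⁺/Cr²⁺ is the anode.
E°cell = E°cat − E°an = −0.14 − (−0.42) = +0.28 V; n = 2.
For the overall reaction Sn^2+(aq) + 2 Cr^2+(aq) → Sn(s) + 2 Cr^3+(aq), Q = [Cr^3+(aq)]^2 / ([Sn^2+(aq)]·[Cr^2+(aq)]^2) = 2.39×10^4, giving log Q = 4.379.
Applying E = E° − (RT ln10/nF)·log Q gives +0.28 − (0.0681/2)(4.379) = +0.13 V.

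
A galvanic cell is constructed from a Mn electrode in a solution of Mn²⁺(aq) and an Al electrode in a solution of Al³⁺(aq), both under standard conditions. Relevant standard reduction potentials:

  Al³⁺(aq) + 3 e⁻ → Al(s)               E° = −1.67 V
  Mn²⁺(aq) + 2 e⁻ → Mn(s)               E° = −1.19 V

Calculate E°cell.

The Mn²⁺/Mn couple has the higher E°, so Mn ion is reduced (cathode) and Al is oxidized (anode).
E°cell = E°(cathode) − E°(anode) = −1.19 − (−1.67) = +0.48 V.

+0.48 V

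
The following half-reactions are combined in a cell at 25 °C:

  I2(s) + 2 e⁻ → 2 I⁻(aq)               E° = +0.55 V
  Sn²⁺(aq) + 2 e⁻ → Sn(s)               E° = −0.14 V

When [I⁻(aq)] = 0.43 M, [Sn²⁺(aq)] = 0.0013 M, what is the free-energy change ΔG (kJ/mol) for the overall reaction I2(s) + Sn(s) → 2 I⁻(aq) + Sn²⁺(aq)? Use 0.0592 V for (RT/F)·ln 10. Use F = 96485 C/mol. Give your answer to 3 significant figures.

−154 kJ/mol

E°cell = +0.55 − (−0.14) = +0.69 V; the balanced reaction transfers n = 2 electrons.
The reaction quotient is [I⁻(aq)]^2·[Sn²⁺(aq)] = 0.00024; by Nernst, E = +0.69 − (0.0592/2)(−3.619) = +0.7971 V.
Finally ΔG = −nFE = −(2)(96485 C/mol)(+0.7971 V) = −154 kJ/mol.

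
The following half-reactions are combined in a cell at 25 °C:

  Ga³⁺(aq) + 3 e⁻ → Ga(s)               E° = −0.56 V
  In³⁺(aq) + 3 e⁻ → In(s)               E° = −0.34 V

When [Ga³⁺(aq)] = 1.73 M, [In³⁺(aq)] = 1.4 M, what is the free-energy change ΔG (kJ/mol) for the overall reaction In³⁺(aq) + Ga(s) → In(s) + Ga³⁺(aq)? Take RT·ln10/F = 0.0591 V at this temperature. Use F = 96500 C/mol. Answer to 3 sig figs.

With In³⁺/In reduced at the cathode, E°cell = −0.34 − (−0.56) = +0.22 V and n = 3.
Q = [Ga³⁺(aq)] / [In³⁺(aq)] = 1.24, so log Q = 0.092 and E = +0.22 − (0.0591/3)(0.092) = +0.2182 V.
Finally ΔG = −nFE = −(3)(96500 C/mol)(+0.2182 V) = −63.2 kJ/mol.

−63.2 kJ/mol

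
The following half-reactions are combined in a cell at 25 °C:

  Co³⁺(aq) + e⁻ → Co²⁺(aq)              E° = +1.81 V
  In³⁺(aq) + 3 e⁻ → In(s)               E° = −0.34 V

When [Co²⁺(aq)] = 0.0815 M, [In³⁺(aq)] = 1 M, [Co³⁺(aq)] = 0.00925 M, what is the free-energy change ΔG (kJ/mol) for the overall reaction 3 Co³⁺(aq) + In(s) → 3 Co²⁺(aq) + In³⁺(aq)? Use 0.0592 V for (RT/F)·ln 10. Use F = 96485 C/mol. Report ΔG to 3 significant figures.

−606 kJ/mol

E°cell = +1.81 − (−0.34) = +2.15 V; the balanced reaction transfers n = 3 electrons.
Q = ([Co²⁺(aq)]^3·[In³⁺(aq)]) / [Co³⁺(aq)]^3 = 684, so log Q = 2.835 and E = +2.15 − (0.0592/3)(2.835) = +2.0941 V.
Then ΔG = −nFE = −3 × 96485 × +2.0941 J/mol = −606 kJ/mol.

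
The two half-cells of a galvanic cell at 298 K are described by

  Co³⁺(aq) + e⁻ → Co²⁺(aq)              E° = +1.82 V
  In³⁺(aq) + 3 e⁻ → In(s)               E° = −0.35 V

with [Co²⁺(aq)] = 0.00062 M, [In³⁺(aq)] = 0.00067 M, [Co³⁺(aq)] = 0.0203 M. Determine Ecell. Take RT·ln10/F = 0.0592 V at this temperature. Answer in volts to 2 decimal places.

+2.32 V

Since E°(Co³⁺/Co²⁺) > E°(In³⁺/In), Co³⁺/Co²⁺ serves as the cathode.
The standard potential is +1.82 − (−0.35) = +2.17 V and the balanced reaction transfers n = 3 electrons.
Balancing gives 3 Co³⁺(aq) + In(s) → 3 Co²⁺(aq) + In³⁺(aq); hence Q = ([Co²⁺(aq)]^3·[In³⁺(aq)]) / [Co³⁺(aq)]^3 = 1.91×10^−8 (log Q = −7.719).
By the Nernst equation, E = +2.17 − (0.0592/3)·(−7.719) = +2.32 V.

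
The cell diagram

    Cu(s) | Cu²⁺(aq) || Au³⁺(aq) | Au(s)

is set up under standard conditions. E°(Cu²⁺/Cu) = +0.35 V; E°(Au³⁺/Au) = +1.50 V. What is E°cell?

+1.15 V

By convention the left-hand electrode in cell notation is the anode (oxidation) and the right-hand electrode is the cathode (reduction).
E°cell = E°(right) − E°(left) = +1.50 − (+0.35) = +1.15 V.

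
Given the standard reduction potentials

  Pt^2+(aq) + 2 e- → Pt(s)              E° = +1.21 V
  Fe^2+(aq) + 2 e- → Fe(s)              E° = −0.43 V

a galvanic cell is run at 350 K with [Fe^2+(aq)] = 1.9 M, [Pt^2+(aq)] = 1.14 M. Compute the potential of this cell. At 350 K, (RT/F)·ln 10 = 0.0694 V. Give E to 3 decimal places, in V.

The Pt²⁺/Pt couple has the more positive E°, so it is the cathode; Fe²⁺/Fe is the anode.
The standard potential is +1.21 − (−0.43) = +1.64 V and the balanced reaction transfers n = 2 electrons.
Balancing gives Pt^2+(aq) + Fe(s) → Pt(s) + Fe^2+(aq); hence Q = [Fe^2+(aq)] / [Pt^2+(aq)] = 1.67 (log Q = 0.222).
Applying E = E° − (RT ln10/nF)·log Q gives +1.64 − (0.0694/2)(0.222) = +1.632 V.

+1.632 V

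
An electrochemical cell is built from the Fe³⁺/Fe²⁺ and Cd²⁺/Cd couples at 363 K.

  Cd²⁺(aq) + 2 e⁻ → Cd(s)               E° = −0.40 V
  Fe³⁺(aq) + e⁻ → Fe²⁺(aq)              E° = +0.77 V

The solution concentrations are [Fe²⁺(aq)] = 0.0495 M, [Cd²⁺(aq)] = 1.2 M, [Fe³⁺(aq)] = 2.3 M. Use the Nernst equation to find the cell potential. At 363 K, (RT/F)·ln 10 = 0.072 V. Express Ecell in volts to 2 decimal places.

+1.29 V

Fe³⁺/Fe²⁺ is reduced (cathode, E° = +0.77 V) and Cd²⁺/Cd is oxidized (anode).
E°cell = E°cat − E°an = +0.77 − (−0.40) = +1.17 V; n = 2.
For the overall reaction 2 Fe³⁺(aq) + Cd(s) → 2 Fe²⁺(aq) + Cd²⁺(aq), Q = ([Fe²⁺(aq)]^2·[Cd²⁺(aq)]) / [Fe³⁺(aq)]^2 = 0.000556, giving log Q = −3.255.
By the Nernst equation, E = +1.17 − (0.072/2)·(−3.255) = +1.29 V.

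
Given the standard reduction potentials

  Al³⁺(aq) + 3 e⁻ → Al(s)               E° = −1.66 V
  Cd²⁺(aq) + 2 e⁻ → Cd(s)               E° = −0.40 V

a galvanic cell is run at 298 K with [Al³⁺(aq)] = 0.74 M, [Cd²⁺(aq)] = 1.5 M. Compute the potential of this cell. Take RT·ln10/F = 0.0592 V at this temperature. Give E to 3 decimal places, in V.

Cd²⁺/Cd is reduced (cathode, E° = −0.40 V) and Al³⁺/Al is oxidized (anode).
E°cell = −0.40 − (−1.66) = +1.26 V, with n = 6 electrons transferred.
Balancing gives 3 Cd²⁺(aq) + 2 Al(s) → 3 Cd(s) + 2 Al³⁺(aq); hence Q = [Al³⁺(aq)]^2 / [Cd²⁺(aq)]^3 = 0.162 (log Q = −0.790).
Applying E = E° − (RT ln10/nF)·log Q gives +1.26 − (0.0592/6)(−0.790) = +1.268 V.

+1.268 V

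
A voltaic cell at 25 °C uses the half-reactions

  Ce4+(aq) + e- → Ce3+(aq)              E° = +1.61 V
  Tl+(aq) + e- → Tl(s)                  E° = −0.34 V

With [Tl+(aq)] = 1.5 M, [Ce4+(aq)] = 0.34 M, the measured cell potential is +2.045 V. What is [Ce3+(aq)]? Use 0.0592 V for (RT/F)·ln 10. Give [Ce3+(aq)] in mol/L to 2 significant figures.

0.0056 M

The Ce⁴⁺/Ce³⁺ couple has the larger reduction potential, so it is the cathode: E°cell = +1.61 − (−0.34) = +1.95 V and n = 1.
Since E = E° − (0.0592/n)·log Q, log Q = n(E° − E)/0.0592 = −1.605.
The balanced reaction is Ce4+(aq) + Tl(s) → Ce3+(aq) + Tl+(aq), so Q = ([Ce3+(aq)]·[Tl+(aq)]) / [Ce4+(aq)].
Isolating [Ce3+(aq)] in Q = 10^{−1.605} yields log [Ce3+(aq)] = −2.250, i.e. 0.0056 M.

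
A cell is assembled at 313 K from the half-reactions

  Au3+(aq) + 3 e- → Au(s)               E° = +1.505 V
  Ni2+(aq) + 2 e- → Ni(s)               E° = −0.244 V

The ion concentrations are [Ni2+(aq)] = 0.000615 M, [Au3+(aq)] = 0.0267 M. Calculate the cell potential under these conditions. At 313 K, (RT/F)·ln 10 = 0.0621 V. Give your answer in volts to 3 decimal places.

Au³⁺/Au is reduced (cathode, E° = +1.505 V) and Ni²⁺/Ni is oxidized (anode).
The standard potential is +1.505 − (−0.244) = +1.749 V and the balanced reaction transfers n = 6 electrons.
The balanced reaction is 2 Au3+(aq) + 3 Ni(s) → 2 Au(s) + 3 Ni2+(aq), so Q = [Ni2+(aq)]^3 / [Au3+(aq)]^2 = 3.26×10^−7 and log Q = −6.486.
Applying E = E° − (RT ln10/nF)·log Q gives +1.749 − (0.0621/6)(−6.486) = +1.816 V.

+1.816 V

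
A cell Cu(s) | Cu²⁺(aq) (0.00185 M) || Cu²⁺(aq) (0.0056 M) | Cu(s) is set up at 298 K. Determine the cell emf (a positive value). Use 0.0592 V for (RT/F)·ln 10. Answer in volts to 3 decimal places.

0.014 V

For a concentration cell E°cell = 0, since both electrodes use the same couple.
The compartment with the higher Cu²⁺(aq) concentration (0.0056 M) acts as the cathode; ions are reduced there and produced at the dilute (0.00185 M) anode.
With n = 2, Ecell = −(0.0592/2)·log([dilute]/[conc]) = −(0.0592/2)·log(0.00185/0.0056) = +0.014 V.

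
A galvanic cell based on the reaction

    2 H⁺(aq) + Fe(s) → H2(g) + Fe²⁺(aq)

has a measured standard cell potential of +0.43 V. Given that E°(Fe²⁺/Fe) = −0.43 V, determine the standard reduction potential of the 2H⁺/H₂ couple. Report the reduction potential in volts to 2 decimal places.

In the reaction as written the 2H⁺/H₂ couple is reduced (cathode) and Fe²⁺/Fe is oxidized (anode), so E°cell = E°(2H⁺/H₂) − E°(Fe²⁺/Fe).
E°(2H⁺/H₂) = E°cell + E°(anode) = +0.43 + (−0.43) = +0.00 V.

+0.00 V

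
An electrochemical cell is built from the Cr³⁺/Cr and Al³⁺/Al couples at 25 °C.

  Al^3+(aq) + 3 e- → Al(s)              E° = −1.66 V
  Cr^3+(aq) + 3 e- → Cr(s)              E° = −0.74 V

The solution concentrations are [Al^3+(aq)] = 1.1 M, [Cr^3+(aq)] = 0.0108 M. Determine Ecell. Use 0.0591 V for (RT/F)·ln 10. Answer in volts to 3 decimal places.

+0.880 V

The Cr³⁺/Cr couple has the more positive E°, so it is the cathode; Al³⁺/Al is the anode.
E°cell = E°cat − E°an = −0.74 − (−1.66) = +0.92 V; n = 3.
Balancing gives Cr^3+(aq) + Al(s) → Cr(s) + Al^3+(aq); hence Q = [Al^3+(aq)] / [Cr^3+(aq)] = 102 (log Q = 2.008).
Applying E = E° − (RT ln10/nF)·log Q gives +0.92 − (0.0591/3)(2.008) = +0.880 V.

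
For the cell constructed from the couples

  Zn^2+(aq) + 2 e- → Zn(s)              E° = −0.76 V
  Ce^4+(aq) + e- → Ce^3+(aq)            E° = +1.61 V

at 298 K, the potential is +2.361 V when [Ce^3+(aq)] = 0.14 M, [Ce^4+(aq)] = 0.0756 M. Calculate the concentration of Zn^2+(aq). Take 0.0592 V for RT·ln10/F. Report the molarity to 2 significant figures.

0.59 M

With Ce⁴⁺/Ce³⁺ at the cathode and Zn²⁺/Zn at the anode, E°cell = +1.61 − (−0.76) = +2.37 V (n = 2).
Since E = E° − (0.0592/n)·log Q, log Q = n(E° − E)/0.0592 = 0.304.
For 2 Ce^4+(aq) + Zn(s) → 2 Ce^3+(aq) + Zn^2+(aq), the reaction quotient is Q = ([Ce^3+(aq)]^2·[Zn^2+(aq)]) / [Ce^4+(aq)]^2.
Isolating [Zn^2+(aq)] in Q = 10^{0.304} yields log [Zn^2+(aq)] = −0.231, i.e. 0.59 M.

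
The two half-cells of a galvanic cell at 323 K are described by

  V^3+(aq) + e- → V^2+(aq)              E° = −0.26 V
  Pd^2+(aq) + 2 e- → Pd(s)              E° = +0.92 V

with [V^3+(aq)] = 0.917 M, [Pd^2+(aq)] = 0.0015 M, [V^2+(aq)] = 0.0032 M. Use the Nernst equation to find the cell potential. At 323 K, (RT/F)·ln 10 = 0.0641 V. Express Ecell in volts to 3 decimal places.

Since E°(Pd²⁺/Pd) > E°(V³⁺/V²⁺), Pd²⁺/Pd serves as the cathode.
The standard potential is +0.92 − (−0.26) = +1.18 V and the balanced reaction transfers n = 2 electrons.
For the overall reaction Pd^2+(aq) + 2 V^2+(aq) → Pd(s) + 2 V^3+(aq), Q = [V^3+(aq)]^2 / ([Pd^2+(aq)]·[V^2+(aq)]^2) = 5.47×10^7, giving log Q = 7.738.
Applying E = E° − (RT ln10/nF)·log Q gives +1.18 − (0.0641/2)(7.738) = +0.932 V.

+0.932 V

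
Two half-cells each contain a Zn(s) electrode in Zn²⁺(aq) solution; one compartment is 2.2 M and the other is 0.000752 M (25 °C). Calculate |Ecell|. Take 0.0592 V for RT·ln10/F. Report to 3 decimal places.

For a concentration cell E°cell = 0, since both electrodes use the same couple.
The compartment with the higher Zn²⁺(aq) concentration (2.2 M) acts as the cathode; ions are reduced there and produced at the dilute (0.000752 M) anode.
With n = 2, Ecell = −(0.0592/2)·log([dilute]/[conc]) = −(0.0592/2)·log(0.000752/2.2) = +0.103 V.

0.103 V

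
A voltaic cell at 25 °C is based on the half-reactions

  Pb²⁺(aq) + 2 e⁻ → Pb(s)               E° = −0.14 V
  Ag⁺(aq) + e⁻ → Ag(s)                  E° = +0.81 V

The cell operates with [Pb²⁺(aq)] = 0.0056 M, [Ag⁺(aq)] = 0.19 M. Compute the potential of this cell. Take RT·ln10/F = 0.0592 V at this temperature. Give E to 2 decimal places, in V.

+0.97 V

The Ag⁺/Ag couple has the more positive E°, so it is the cathode; Pb²⁺/Pb is the anode.
E°cell = +0.81 − (−0.14) = +0.95 V, with n = 2 electrons transferred.
Balancing gives 2 Ag⁺(aq) + Pb(s) → 2 Ag(s) + Pb²⁺(aq); hence Q = [Pb²⁺(aq)] / [Ag⁺(aq)]^2 = 0.155 (log Q = −0.809).
Applying E = E° − (RT ln10/nF)·log Q gives +0.95 − (0.0592/2)(−0.809) = +0.97 V.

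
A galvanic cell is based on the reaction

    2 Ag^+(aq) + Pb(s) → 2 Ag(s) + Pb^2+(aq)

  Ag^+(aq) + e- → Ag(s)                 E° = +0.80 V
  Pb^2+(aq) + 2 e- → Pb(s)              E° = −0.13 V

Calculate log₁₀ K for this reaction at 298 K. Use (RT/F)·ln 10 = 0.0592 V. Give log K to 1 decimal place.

The Ag⁺/Ag couple is reduced (cathode); E°cell = +0.80 − (−0.13) = +0.93 V with n = 2.
At equilibrium E = 0, so log K = nE°cell / 0.0592 = (2)(+0.93) / 0.0592 = 31.4.

log K = 31.4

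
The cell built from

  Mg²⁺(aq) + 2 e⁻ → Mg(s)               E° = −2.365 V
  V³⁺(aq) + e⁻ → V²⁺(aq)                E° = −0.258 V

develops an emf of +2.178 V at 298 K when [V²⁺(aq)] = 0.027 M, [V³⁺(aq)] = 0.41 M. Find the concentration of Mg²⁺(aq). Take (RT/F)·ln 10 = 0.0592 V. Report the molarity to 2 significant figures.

0.92 M

The V³⁺/V²⁺ couple has the larger reduction potential, so it is the cathode: E°cell = −0.258 − (−2.365) = +2.107 V and n = 2.
Rearranging E = E° − (0.0592/n)·log Q gives log Q = 2(+2.107 − (+2.178))/0.0592 = −2.399.
For 2 V³⁺(aq) + Mg(s) → 2 V²⁺(aq) + Mg²⁺(aq), the reaction quotient is Q = ([V²⁺(aq)]^2·[Mg²⁺(aq)]) / [V³⁺(aq)]^2.
Isolating [Mg²⁺(aq)] in Q = 10^{−2.399} yields log [Mg²⁺(aq)] = −0.036, i.e. 0.92 M.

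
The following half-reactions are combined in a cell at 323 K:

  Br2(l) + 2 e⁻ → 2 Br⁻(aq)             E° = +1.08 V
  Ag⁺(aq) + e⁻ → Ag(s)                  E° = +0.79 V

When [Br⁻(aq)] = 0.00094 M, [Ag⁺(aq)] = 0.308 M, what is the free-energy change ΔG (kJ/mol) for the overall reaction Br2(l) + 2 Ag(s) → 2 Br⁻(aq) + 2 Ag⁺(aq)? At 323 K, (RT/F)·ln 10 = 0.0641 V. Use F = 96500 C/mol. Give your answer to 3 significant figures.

The standard cell potential is +1.08 − (+0.79) = +0.29 V, with n = 2 electrons in the balanced equation.
Q = [Br⁻(aq)]^2·[Ag⁺(aq)]^2 = 8.38×10^−8, so log Q = −7.077 and E = +0.29 − (0.0641/2)(−7.077) = +0.5168 V.
Finally ΔG = −nFE = −(2)(96500 C/mol)(+0.5168 V) = −99.7 kJ/mol.

−99.7 kJ/mol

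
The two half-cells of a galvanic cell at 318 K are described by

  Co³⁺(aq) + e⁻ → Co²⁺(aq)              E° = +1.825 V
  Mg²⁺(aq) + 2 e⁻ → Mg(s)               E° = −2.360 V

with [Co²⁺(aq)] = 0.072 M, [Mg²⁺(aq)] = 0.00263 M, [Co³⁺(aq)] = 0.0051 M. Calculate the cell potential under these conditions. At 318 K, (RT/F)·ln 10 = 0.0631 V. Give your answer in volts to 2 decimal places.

+4.19 V

The Co³⁺/Co²⁺ couple has the more positive E°, so it is the cathode; Mg²⁺/Mg is the anode.
The standard potential is +1.825 − (−2.360) = +4.185 V and the balanced reaction transfers n = 2 electrons.
The balanced reaction is 2 Co³⁺(aq) + Mg(s) → 2 Co²⁺(aq) + Mg²⁺(aq), so Q = ([Co²⁺(aq)]^2·[Mg²⁺(aq)]) / [Co³⁺(aq)]^2 = 0.524 and log Q = −0.281.
E = E° − (0.0631/n)·log Q = +4.185 − (0.0631/2)(−0.281) = +4.19 V.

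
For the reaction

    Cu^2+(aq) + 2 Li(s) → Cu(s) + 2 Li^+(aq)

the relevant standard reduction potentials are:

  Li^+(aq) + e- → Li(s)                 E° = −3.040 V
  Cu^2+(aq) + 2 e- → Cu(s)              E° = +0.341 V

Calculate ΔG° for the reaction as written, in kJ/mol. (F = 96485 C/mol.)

−652 kJ/mol

In the reaction as written Cu^2+(aq) is reduced, so the Cu²⁺/Cu couple is the cathode and Li⁺/Li is the anode.
E°cell = +0.341 − (−3.040) = +3.381 V; balancing electrons gives n = 2.
ΔG° = −nFE°cell = −(2)(96485)(+3.381) J/mol = −652 kJ/mol.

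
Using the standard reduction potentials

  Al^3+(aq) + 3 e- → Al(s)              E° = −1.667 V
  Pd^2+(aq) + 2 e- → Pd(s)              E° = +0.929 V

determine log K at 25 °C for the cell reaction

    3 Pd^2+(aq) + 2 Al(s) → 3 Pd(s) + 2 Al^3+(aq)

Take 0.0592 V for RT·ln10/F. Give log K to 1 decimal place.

log K = 263.1

The Pd²⁺/Pd couple is reduced (cathode); E°cell = +0.929 − (−1.667) = +2.596 V with n = 6.
At equilibrium E = 0, so log K = nE°cell / 0.0592 = (6)(+2.596) / 0.0592 = 263.1.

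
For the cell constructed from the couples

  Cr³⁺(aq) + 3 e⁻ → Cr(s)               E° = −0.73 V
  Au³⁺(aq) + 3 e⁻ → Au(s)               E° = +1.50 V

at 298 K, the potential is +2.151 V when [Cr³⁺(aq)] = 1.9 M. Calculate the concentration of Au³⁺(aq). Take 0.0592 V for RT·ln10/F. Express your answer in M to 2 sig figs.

0.00019 M

With Au³⁺/Au at the cathode and Cr³⁺/Cr at the anode, E°cell = +1.50 − (−0.73) = +2.23 V (n = 3).
From the Nernst equation, log Q = n(E° − E)/0.0592 = 3·(+2.23 − (+2.151))/0.0592 = 4.003.
The balanced reaction is Au³⁺(aq) + Cr(s) → Au(s) + Cr³⁺(aq), so Q = [Cr³⁺(aq)] / [Au³⁺(aq)].
Isolating [Au³⁺(aq)] in Q = 10^{4.003} yields log [Au³⁺(aq)] = −3.724, i.e. 0.00019 M.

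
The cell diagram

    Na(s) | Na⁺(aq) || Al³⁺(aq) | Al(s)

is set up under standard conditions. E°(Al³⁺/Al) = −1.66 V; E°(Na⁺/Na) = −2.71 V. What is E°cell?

+1.05 V

By convention the left-hand electrode in cell notation is the anode (oxidation) and the right-hand electrode is the cathode (reduction).
E°cell = E°(right) − E°(left) = −1.66 − (−2.71) = +1.05 V.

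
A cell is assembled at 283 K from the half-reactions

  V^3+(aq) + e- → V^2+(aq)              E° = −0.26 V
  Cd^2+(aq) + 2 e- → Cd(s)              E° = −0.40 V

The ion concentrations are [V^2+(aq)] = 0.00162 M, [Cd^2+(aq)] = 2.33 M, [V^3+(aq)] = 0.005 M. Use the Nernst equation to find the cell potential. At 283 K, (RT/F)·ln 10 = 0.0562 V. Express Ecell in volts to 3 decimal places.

+0.157 V

Since E°(V³⁺/V²⁺) > E°(Cd²⁺/Cd), V³⁺/V²⁺ serves as the cathode.
E°cell = −0.26 − (−0.40) = +0.14 V, with n = 2 electrons transferred.
The balanced reaction is 2 V^3+(aq) + Cd(s) → 2 V^2+(aq) + Cd^2+(aq), so Q = ([V^2+(aq)]^2·[Cd^2+(aq)]) / [V^3+(aq)]^2 = 0.245 and log Q = −0.612.
By the Nernst equation, E = +0.14 − (0.0562/2)·(−0.612) = +0.157 V.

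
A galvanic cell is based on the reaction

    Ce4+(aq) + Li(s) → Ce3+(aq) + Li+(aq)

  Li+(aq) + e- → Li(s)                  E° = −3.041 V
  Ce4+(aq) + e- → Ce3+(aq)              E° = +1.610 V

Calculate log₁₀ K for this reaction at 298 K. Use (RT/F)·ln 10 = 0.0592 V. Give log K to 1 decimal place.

The Ce⁴⁺/Ce³⁺ couple is reduced (cathode); E°cell = +1.610 − (−3.041) = +4.651 V with n = 1.
At equilibrium E = 0, so log K = nE°cell / 0.0592 = (1)(+4.651) / 0.0592 = 78.6.

log K = 78.6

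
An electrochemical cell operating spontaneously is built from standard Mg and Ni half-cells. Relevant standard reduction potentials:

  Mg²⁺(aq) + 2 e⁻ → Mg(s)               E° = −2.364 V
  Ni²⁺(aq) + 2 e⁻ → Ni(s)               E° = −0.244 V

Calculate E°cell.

The Ni²⁺/Ni couple has the higher E°, so Ni ion is reduced (cathode) and Mg is oxidized (anode).
E°cell = E°(cathode) − E°(anode) = −0.244 − (−2.364) = +2.120 V.

+2.120 V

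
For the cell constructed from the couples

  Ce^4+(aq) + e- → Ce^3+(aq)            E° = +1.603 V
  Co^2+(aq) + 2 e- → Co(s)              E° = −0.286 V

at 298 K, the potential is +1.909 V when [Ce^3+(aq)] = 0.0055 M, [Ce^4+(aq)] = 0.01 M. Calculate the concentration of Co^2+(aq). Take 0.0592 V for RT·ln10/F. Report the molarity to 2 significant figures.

0.70 M

Ce⁴⁺/Ce³⁺ is the cathode (higher E°); E°cell = +1.603 − (−0.286) = +1.889 V with n = 2.
From the Nernst equation, log Q = n(E° − E)/0.0592 = 2·(+1.889 − (+1.909))/0.0592 = −0.676.
Balancing electrons gives 2 Ce^4+(aq) + Co(s) → 2 Ce^3+(aq) + Co^2+(aq); thus Q = ([Ce^3+(aq)]^2·[Co^2+(aq)]) / [Ce^4+(aq)]^2.
Substituting the known concentrations and solving, log [Co^2+(aq)] = −0.157 and [Co^2+(aq)] = 0.70 M.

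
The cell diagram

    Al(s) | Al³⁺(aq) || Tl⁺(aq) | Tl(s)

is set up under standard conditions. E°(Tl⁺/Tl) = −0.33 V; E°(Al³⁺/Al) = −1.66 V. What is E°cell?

+1.33 V

By convention the left-hand electrode in cell notation is the anode (oxidation) and the right-hand electrode is the cathode (reduction).
E°cell = E°(right) − E°(left) = −0.33 − (−1.66) = +1.33 V.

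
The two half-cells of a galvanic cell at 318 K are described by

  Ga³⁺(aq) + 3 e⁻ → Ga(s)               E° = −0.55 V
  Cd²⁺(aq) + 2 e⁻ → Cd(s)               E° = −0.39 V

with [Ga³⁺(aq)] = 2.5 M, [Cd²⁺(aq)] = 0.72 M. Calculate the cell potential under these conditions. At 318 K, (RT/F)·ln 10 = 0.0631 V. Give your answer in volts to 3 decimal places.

The Cd²⁺/Cd couple has the more positive E°, so it is the cathode; Ga³⁺/Ga is the anode.
The standard potential is −0.39 − (−0.55) = +0.16 V and the balanced reaction transfers n = 6 electrons.
For the overall reaction 3 Cd²⁺(aq) + 2 Ga(s) → 3 Cd(s) + 2 Ga³⁺(aq), Q = [Ga³⁺(aq)]^2 / [Cd²⁺(aq)]^3 = 16.7, giving log Q = 1.224.
By the Nernst equation, E = +0.16 − (0.0631/6)·(1.224) = +0.147 V.

+0.147 V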